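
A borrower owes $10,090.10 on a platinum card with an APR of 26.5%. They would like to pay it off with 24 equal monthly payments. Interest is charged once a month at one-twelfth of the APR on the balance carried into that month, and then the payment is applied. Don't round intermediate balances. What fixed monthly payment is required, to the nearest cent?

$546.15

Monthly rate r = 26.5%/12 = 2.20833% = 0.0220833.
Level-payment amortization: P = B₀·r / (1 − (1+r)^(−n)) = 10090.10·0.0220833 / (1 − 1.02208^(−24)).
Denominator 1 − (1+r)^(−24) = 0.407990543.
P = 222.823 / 0.407990543 ≈ 546.15.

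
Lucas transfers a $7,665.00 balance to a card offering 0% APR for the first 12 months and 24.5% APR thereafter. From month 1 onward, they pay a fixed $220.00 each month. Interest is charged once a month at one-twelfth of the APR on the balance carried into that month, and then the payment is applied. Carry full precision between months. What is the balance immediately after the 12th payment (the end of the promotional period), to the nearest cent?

Promo months 1–12 at r₀ = 0%/12 = 0; months 13+ at r₁ = 24.5%/12 = 0.0204167.
After month 12 (no interest yet): B = $7,665.00 − 12·$220.00 = $5,025.00.

$5,025.00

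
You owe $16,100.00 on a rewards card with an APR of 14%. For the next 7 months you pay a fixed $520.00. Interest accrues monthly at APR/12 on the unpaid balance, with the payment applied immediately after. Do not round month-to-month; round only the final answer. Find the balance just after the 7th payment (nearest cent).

Monthly rate r = 14%/12 = 1.16667% = 0.0116667.
Each month: B ← B·(1+r) − $520.00.
Month 1: interest $187.83; balance after payment $15,767.83.
Month 2: interest $183.96; balance after payment $15,431.79.
Month 3: interest $180.04; balance after payment $15,091.83.
Month 4: interest $176.07; balance after payment $14,747.90.
Month 5: interest $172.06; balance after payment $14,399.96.
Month 6: interest $168.00; balance after payment $14,047.96.
Month 7: interest $163.89; balance after payment $13,691.85.

$13,691.85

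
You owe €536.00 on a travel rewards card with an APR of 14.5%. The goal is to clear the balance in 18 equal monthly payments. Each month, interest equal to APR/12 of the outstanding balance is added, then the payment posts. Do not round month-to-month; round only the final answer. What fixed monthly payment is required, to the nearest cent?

Monthly rate r = 14.5%/12 = 1.20833% = 0.0120833.
Level-payment amortization: P = B₀·r / (1 − (1+r)^(−n)) = 536.00·0.0120833 / (1 − 1.01208^(−18)).
Denominator 1 − (1+r)^(−18) = 0.194422952.
P = 6.47667 / 0.194422952 ≈ 33.31.

€33.31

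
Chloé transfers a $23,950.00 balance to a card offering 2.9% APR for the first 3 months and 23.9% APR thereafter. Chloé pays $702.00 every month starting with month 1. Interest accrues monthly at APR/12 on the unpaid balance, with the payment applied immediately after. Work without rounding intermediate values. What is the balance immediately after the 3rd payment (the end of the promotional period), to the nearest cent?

Promo months 1–3 at r₀ = 2.9%/12 = 0.00241667; months 4+ at r₁ = 23.9%/12 = 0.0199167.
After month 3: iterate B ← B·(1+r₀) − $702.00 for 3 months → $22,012.96.

$22,012.96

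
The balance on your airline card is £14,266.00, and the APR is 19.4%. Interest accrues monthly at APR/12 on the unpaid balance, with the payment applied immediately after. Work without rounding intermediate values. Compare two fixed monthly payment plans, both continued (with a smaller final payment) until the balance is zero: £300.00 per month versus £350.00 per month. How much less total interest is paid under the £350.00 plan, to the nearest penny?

£3,916.58

Monthly rate r = 19.4%/12 = 1.61667% = 0.0161667.
At £300.00/mo: n = ⌈−ln(1 − rB₀/P)/ln(1+r)⌉ = 92 payments (last £93.66); total interest = total paid − £14,266.00 = £13,127.66.
At £350.00/mo: 68 payments (last £27.08); total interest £9,211.08.
Interest saved = £13,127.66 − £9,211.08 = £3,916.58.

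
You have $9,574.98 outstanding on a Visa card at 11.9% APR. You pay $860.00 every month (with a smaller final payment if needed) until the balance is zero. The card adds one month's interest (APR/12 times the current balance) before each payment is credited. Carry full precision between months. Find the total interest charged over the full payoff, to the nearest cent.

Monthly rate r = 11.9%/12 = 0.991667% = 0.00991667.
Payoff takes n = ⌈−ln(1 − rB₀/P)/ln(1+r)⌉ = ⌈11.856⌉ = 12 payments; the last is $736.75.
Total paid = 11·$860.00 + $736.75 = $10,196.75.
Total interest = total paid − principal = $10,196.75 − $9,574.98 = $621.77.

$621.77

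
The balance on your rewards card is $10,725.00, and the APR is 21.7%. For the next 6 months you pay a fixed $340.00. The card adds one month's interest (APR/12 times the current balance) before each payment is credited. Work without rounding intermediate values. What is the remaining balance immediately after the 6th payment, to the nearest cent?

Monthly rate r = 21.7%/12 = 1.80833% = 0.0180833.
Each month: B ← B·(1+r) − $340.00.
Month 1: interest $193.94; balance after payment $10,578.94.
Month 2: interest $191.30; balance after payment $10,430.25.
Month 3: interest $188.61; balance after payment $10,278.86.
Month 4: interest $185.88; balance after payment $10,124.74.
Month 5: interest $183.09; balance after payment $9,967.82.
Month 6: interest $180.25; balance after payment $9,808.08.

$9,808.08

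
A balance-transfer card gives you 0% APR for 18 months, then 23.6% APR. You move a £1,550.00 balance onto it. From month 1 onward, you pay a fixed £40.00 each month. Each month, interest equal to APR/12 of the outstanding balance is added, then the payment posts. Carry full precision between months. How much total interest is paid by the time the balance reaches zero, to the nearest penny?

Promo months 1–18 at r₀ = 0%/12 = 0; months 19+ at r₁ = 23.6%/12 = 0.0196667.
After month 18 (no interest yet): B = £1,550.00 − 18·£40.00 = £830.00.
Then at r₁ with £40.00/mo: n₂ = −ln(1 − r₁·B/P)/ln(1+r₁) ≈ 26.93 → 27 more payments.
Total paid = 44·£40.00 + £37.04 = £1,797.04; interest = £1,797.04 − £1,550.00 = £247.04.

£247.04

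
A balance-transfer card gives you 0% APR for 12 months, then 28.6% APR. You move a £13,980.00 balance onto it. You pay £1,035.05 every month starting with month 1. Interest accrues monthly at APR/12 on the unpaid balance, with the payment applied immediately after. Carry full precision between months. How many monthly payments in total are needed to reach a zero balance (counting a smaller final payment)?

14 payments

Promo months 1–12 at r₀ = 0%/12 = 0; months 13+ at r₁ = 28.6%/12 = 0.0238333.
After month 12 (no interest yet): B = £13,980.00 − 12·£1,035.05 = £1,559.40.
Then at r₁ with £1,035.05/mo: n₂ = −ln(1 − r₁·B/P)/ln(1+r₁) ≈ 1.55 → 2 more payments.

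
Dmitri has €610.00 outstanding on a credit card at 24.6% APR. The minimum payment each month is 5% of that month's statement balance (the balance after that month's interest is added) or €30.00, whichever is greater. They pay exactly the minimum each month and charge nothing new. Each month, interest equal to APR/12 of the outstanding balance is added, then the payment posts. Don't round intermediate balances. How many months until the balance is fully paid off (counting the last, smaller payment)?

Monthly rate r = 24.6%/12 = 2.05% = 0.0205.
While 5% of the post-interest balance exceeds €30.00, each month B ← (B·(1+r))·(1 − 0.05), i.e. B shrinks by the factor (1+r)·0.95 = 0.96947.
This holds for months 1–2. Entering month 3 the balance is €573.33; 5% of the post-interest balance is now below €30.00, so the flat €30.00 minimum applies from here.
From month 3 a fixed €30.00 at rate r clears €573.33 in 25 more payments. Total: 2 + 25 = 27 months.

27 months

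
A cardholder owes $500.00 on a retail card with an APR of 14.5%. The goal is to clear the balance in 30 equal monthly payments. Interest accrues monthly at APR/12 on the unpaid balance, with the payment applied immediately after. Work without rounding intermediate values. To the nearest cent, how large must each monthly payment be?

Monthly rate r = 14.5%/12 = 1.20833% = 0.0120833.
Level-payment amortization: P = B₀·r / (1 − (1+r)^(−n)) = 500.00·0.0120833 / (1 − 1.01208^(−30)).
Denominator 1 − (1+r)^(−30) = 0.302552042.
P = 6.04167 / 0.302552042 ≈ 19.97.

$19.97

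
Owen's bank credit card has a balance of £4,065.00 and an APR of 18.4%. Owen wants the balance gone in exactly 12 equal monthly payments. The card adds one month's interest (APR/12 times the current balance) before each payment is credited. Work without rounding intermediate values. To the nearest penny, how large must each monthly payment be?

£373.45

Monthly rate r = 18.4%/12 = 1.53333% = 0.0153333.
Level-payment amortization: P = B₀·r / (1 − (1+r)^(−n)) = 4065.00·0.0153333 / (1 − 1.01533^(−12)).
Denominator 1 − (1+r)^(−12) = 0.166901661.
P = 62.33 / 0.166901661 ≈ 373.45.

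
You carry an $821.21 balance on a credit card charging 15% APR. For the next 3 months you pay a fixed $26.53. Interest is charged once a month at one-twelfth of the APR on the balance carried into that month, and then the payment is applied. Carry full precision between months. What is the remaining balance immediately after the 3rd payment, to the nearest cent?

$771.80

Monthly rate r = 15%/12 = 1.25% = 0.0125.
Each month: B ← B·(1+r) − $26.53.
Month 1: interest $10.27; balance after payment $804.95.
Month 2: interest $10.06; balance after payment $788.48.
Month 3: interest $9.86; balance after payment $771.80.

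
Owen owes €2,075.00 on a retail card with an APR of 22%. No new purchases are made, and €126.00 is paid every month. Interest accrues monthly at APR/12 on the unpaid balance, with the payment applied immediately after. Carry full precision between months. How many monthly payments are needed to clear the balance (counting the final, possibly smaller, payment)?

Monthly rate r = 22%/12 = 1.83333% = 0.0183333.
Recurrence: B ← B·(1+r) − €126.00.
Month 1: interest €38.04; balance after payment €1,987.04.
Month 2: interest €36.43; balance after payment €1,897.47.
Closed form: n = −ln(1 − rB₀/P)/ln(1+r) = −ln(0.69808)/ln(1.01833) ≈ 19.784, so the balance reaches zero during payment 20.

20 payments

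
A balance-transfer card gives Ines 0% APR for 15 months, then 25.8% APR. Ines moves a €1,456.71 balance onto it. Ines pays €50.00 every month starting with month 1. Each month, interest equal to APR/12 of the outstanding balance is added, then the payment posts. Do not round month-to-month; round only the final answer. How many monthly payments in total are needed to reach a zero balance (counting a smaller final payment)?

33 payments

Promo months 1–15 at r₀ = 0%/12 = 0; months 16+ at r₁ = 25.8%/12 = 0.0215.
After month 15 (no interest yet): B = €1,456.71 − 15·€50.00 = €706.71.
Then at r₁ with €50.00/mo: n₂ = −ln(1 − r₁·B/P)/ln(1+r₁) ≈ 17.03 → 18 more payments.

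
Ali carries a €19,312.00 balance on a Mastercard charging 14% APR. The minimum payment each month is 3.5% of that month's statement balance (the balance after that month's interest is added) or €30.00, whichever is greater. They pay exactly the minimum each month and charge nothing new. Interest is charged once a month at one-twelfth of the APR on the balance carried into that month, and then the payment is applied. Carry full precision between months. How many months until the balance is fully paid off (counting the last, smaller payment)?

165 months

Monthly rate r = 14%/12 = 1.16667% = 0.0116667.
While 3.5% of the post-interest balance exceeds €30.00, each month B ← (B·(1+r))·(1 − 0.035), i.e. B shrinks by the factor (1+r)·0.965 = 0.97626.
This holds for months 1–131. Entering month 132 the balance is €829.49; 3.5% of the post-interest balance is now below €30.00, so the flat €30.00 minimum applies from here.
From month 132 a fixed €30.00 at rate r clears €829.49 in 34 more payments. Total: 131 + 34 = 165 months.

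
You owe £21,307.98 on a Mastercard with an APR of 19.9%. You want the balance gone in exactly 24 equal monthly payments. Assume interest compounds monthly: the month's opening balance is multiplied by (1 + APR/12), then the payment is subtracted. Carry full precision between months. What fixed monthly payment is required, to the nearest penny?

Monthly rate r = 19.9%/12 = 1.65833% = 0.0165833.
Level-payment amortization: P = B₀·r / (1 − (1+r)^(−n)) = 21307.98·0.0165833 / (1 − 1.01658^(−24)).
Denominator 1 − (1+r)^(−24) = 0.326142054.
P = 353.357 / 0.326142054 ≈ 1083.45.

£1,083.45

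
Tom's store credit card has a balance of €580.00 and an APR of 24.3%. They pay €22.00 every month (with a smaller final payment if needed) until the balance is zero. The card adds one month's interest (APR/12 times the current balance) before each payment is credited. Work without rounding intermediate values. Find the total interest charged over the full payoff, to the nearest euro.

Monthly rate r = 24.3%/12 = 2.025% = 0.02025.
Payoff takes n = ⌈−ln(1 − rB₀/P)/ln(1+r)⌉ = ⌈38.073⌉ = 39 payments; the last is €1.62.
Total paid = 38·€22.00 + €1.62 = €837.62.
Total interest = total paid − principal = €837.62 − €580.00 = €257.62.

€258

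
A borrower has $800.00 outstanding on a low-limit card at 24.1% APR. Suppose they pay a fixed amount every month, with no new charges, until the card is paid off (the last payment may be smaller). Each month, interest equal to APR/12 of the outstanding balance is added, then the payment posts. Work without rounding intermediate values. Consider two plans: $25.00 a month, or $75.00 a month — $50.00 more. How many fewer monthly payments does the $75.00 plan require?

Monthly rate r = 24.1%/12 = 2.00833% = 0.0200833.
At $25.00/mo: n = ⌈−ln(1 − rB₀/P)/ln(1+r)⌉ = 52 payments (last $18.89); total interest = total paid − $800.00 = $493.89.
At $75.00/mo: 13 payments (last $9.40); total interest $109.40.
Payments saved = 52 − 13 = 39.

39 fewer payments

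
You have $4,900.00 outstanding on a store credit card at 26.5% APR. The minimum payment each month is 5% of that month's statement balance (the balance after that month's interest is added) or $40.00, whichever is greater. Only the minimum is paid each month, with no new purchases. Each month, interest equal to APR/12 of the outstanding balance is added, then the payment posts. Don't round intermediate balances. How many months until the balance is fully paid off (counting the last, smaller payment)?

89 months

Monthly rate r = 26.5%/12 = 2.20833% = 0.0220833.
While 5% of the post-interest balance exceeds $40.00, each month B ← (B·(1+r))·(1 − 0.05), i.e. B shrinks by the factor (1+r)·0.95 = 0.97098.
This holds for months 1–63. Entering month 64 the balance is $766.34; 5% of the post-interest balance is now below $40.00, so the flat $40.00 minimum applies from here.
From month 64 a fixed $40.00 at rate r clears $766.34 in 26 more payments. Total: 63 + 26 = 89 months.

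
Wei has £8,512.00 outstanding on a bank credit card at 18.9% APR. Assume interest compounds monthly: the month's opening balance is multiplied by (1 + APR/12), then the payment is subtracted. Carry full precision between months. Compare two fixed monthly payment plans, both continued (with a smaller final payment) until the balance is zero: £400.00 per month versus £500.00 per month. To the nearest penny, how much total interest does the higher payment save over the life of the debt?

£461.53

Monthly rate r = 18.9%/12 = 1.575% = 0.01575.
At £400.00/mo: n = ⌈−ln(1 − rB₀/P)/ln(1+r)⌉ = 27 payments (last £48.97); total interest = total paid − £8,512.00 = £1,936.97.
At £500.00/mo: 20 payments (last £487.44); total interest £1,475.44.
Interest saved = £1,936.97 − £1,475.44 = £461.53.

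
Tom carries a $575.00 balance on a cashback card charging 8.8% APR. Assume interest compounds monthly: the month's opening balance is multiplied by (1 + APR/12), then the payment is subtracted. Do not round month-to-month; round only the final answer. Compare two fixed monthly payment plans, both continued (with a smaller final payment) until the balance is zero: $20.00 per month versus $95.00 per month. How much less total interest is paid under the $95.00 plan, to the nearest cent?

Monthly rate r = 8.8%/12 = 0.733333% = 0.00733333.
At $20.00/mo: n = ⌈−ln(1 − rB₀/P)/ln(1+r)⌉ = 33 payments (last $8.14); total interest = total paid − $575.00 = $73.14.
At $95.00/mo: 7 payments (last $20.36); total interest $15.36.
Interest saved = $73.14 − $15.36 = $57.78.

$57.78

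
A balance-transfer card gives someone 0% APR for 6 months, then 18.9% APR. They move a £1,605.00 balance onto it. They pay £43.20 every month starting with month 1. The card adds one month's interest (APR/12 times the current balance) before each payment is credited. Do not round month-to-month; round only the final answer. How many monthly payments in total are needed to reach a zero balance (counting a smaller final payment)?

50 payments

Promo months 1–6 at r₀ = 0%/12 = 0; months 7+ at r₁ = 18.9%/12 = 0.01575.
After month 6 (no interest yet): B = £1,605.00 − 6·£43.20 = £1,345.80.
Then at r₁ with £43.20/mo: n₂ = −ln(1 − r₁·B/P)/ln(1+r₁) ≈ 43.17 → 44 more payments.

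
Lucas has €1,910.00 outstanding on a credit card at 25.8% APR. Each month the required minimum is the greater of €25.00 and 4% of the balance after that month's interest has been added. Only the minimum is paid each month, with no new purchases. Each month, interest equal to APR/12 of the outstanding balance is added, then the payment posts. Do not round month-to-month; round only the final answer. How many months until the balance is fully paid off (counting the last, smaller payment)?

94 months

Monthly rate r = 25.8%/12 = 2.15% = 0.0215.
While 4% of the post-interest balance exceeds €25.00, each month B ← (B·(1+r))·(1 − 0.04), i.e. B shrinks by the factor (1+r)·0.96 = 0.98064.
This holds for months 1–59. Entering month 60 the balance is €602.70; 4% of the post-interest balance is now below €25.00, so the flat €25.00 minimum applies from here.
From month 60 a fixed €25.00 at rate r clears €602.70 in 35 more payments. Total: 59 + 35 = 94 months.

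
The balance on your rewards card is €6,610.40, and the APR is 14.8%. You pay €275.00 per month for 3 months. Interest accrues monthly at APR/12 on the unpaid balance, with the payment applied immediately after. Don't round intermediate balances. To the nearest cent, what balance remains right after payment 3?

€6,022.80

Monthly rate r = 14.8%/12 = 1.23333% = 0.0123333.
Each month: B ← B·(1+r) − €275.00.
Month 1: interest €81.53; balance after payment €6,416.93.
Month 2: interest €79.14; balance after payment €6,221.07.
Month 3: interest €76.73; balance after payment €6,022.80.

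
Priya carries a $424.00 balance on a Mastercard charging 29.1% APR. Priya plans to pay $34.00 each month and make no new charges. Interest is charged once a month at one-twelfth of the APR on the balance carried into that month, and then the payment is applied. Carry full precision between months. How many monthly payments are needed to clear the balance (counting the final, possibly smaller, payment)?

Monthly rate r = 29.1%/12 = 2.425% = 0.02425.
Recurrence: B ← B·(1+r) − $34.00.
Month 1: interest $10.28; balance after payment $400.28.
Month 2: interest $9.71; balance after payment $375.99.
Closed form: n = −ln(1 − rB₀/P)/ln(1+r) = −ln(0.69759)/ln(1.02425) ≈ 15.030, so the balance reaches zero during payment 16.

16 months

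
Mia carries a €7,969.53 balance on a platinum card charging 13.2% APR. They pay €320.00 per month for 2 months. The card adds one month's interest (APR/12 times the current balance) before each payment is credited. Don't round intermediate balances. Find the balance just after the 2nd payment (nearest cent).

€7,502.30

Monthly rate r = 13.2%/12 = 1.1% = 0.011.
Each month: B ← B·(1+r) − €320.00.
Month 1: interest €87.66; balance after payment €7,737.19.
Month 2: interest €85.11; balance after payment €7,502.30.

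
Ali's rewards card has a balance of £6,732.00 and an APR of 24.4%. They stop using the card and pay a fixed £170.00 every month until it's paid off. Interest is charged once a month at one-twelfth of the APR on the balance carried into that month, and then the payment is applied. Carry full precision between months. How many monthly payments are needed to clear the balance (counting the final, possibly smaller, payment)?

Monthly rate r = 24.4%/12 = 2.03333% = 0.0203333.
Recurrence: B ← B·(1+r) − £170.00.
Month 1: interest £136.88; balance after payment £6,698.88.
Month 2: interest £136.21; balance after payment £6,665.09.
Closed form: n = −ln(1 − rB₀/P)/ln(1+r) = −ln(0.1948)/ln(1.02033) ≈ 81.263, so the balance reaches zero during payment 82.

82 months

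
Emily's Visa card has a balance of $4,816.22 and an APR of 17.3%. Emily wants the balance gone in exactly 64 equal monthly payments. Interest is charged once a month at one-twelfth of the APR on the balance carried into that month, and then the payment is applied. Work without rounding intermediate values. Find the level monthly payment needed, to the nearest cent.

Monthly rate r = 17.3%/12 = 1.44167% = 0.0144167.
Level-payment amortization: P = B₀·r / (1 − (1+r)^(−n)) = 4816.22·0.0144167 / (1 − 1.01442^(−64)).
Denominator 1 − (1+r)^(−64) = 0.599915305.
P = 69.4338 / 0.599915305 ≈ 115.74.

$115.74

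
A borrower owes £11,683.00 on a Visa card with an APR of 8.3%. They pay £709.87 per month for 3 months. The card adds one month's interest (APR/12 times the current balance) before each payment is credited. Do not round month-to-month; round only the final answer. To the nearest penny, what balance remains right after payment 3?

£9,782.73

Monthly rate r = 8.3%/12 = 0.691667% = 0.00691667.
Each month: B ← B·(1+r) − £709.87.
Month 1: interest £80.81; balance after payment £11,053.94.
Month 2: interest £76.46; balance after payment £10,420.52.
Month 3: interest £72.08; balance after payment £9,782.73.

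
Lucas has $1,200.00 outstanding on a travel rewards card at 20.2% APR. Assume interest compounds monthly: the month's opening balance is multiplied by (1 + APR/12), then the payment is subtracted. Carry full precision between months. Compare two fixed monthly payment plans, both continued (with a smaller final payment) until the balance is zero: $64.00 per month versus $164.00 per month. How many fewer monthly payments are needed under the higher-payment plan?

Monthly rate r = 20.2%/12 = 1.68333% = 0.0168333.
At $64.00/mo: n = ⌈−ln(1 − rB₀/P)/ln(1+r)⌉ = 23 payments (last $46.11); total interest = total paid − $1,200.00 = $254.11.
At $164.00/mo: 8 payments (last $143.49); total interest $91.49.
Payments saved = 23 − 8 = 15.

15 fewer payments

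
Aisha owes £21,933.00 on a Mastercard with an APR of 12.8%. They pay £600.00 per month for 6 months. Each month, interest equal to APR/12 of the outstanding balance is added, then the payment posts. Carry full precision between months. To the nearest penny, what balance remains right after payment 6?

£19,677.30

Monthly rate r = 12.8%/12 = 1.06667% = 0.0106667.
Each month: B ← B·(1+r) − £600.00.
Month 1: interest £233.95; balance after payment £21,566.95.
Month 2: interest £230.05; balance after payment £21,197.00.
Month 3: interest £226.10; balance after payment £20,823.10.
Month 4: interest £222.11; balance after payment £20,445.21.
Month 5: interest £218.08; balance after payment £20,063.30.
Month 6: interest £214.01; balance after payment £19,677.30.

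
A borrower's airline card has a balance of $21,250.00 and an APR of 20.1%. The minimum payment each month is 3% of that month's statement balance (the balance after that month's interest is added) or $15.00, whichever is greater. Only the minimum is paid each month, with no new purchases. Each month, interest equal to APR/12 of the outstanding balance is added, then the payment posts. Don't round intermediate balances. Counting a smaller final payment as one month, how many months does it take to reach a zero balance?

320 months

Monthly rate r = 20.1%/12 = 1.675% = 0.01675.
While 3% of the post-interest balance exceeds $15.00, each month B ← (B·(1+r))·(1 − 0.03), i.e. B shrinks by the factor (1+r)·0.97 = 0.98625.
This holds for months 1–272. Entering month 273 the balance is $491.50; 3% of the post-interest balance is now below $15.00, so the flat $15.00 minimum applies from here.
From month 273 a fixed $15.00 at rate r clears $491.50 in 48 more payments. Total: 272 + 48 = 320 months.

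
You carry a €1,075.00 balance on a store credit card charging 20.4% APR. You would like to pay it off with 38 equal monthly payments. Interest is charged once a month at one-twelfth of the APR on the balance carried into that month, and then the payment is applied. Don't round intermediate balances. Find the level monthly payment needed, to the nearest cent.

€38.64

Monthly rate r = 20.4%/12 = 1.7% = 0.017.
Level-payment amortization: P = B₀·r / (1 − (1+r)^(−n)) = 1075.00·0.017 / (1 − 1.017^(−38)).
Denominator 1 − (1+r)^(−38) = 0.473008283.
P = 18.275 / 0.473008283 ≈ 38.64.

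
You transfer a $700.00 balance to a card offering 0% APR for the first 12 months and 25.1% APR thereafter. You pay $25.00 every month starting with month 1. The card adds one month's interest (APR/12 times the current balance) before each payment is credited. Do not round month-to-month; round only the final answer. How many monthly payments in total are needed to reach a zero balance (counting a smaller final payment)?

Promo months 1–12 at r₀ = 0%/12 = 0; months 13+ at r₁ = 25.1%/12 = 0.0209167.
After month 12 (no interest yet): B = $700.00 − 12·$25.00 = $400.00.
Then at r₁ with $25.00/mo: n₂ = −ln(1 − r₁·B/P)/ln(1+r₁) ≈ 19.68 → 20 more payments.

32 payments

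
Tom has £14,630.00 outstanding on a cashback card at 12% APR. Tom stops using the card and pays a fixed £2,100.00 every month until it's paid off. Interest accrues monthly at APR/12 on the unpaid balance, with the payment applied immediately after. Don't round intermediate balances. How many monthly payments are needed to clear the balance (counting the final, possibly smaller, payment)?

8 payments

Monthly rate r = 12%/12 = 1% = 0.01.
Recurrence: B ← B·(1+r) − £2,100.00.
Month 1: interest £146.30; balance after payment £12,676.30.
Month 2: interest £126.76; balance after payment £10,703.06.
Closed form: n = −ln(1 − rB₀/P)/ln(1+r) = −ln(0.93033)/ln(1.01) ≈ 7.257, so the balance reaches zero during payment 8.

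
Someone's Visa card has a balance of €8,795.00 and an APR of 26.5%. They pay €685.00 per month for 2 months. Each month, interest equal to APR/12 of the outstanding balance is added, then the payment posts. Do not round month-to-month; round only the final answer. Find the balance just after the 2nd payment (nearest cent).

Monthly rate r = 26.5%/12 = 2.20833% = 0.0220833.
Each month: B ← B·(1+r) − €685.00.
Month 1: interest €194.22; balance after payment €8,304.22.
Month 2: interest €183.38; balance after payment €7,802.61.

€7,802.61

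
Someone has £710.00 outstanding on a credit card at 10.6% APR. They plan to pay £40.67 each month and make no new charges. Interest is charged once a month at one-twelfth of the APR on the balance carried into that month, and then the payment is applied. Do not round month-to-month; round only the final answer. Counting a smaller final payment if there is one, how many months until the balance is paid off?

Monthly rate r = 10.6%/12 = 0.883333% = 0.00883333.
Recurrence: B ← B·(1+r) − £40.67.
Month 1: interest £6.27; balance after payment £675.60.
Month 2: interest £5.97; balance after payment £640.90.
Closed form: n = −ln(1 − rB₀/P)/ln(1+r) = −ln(0.84579)/ln(1.00883) ≈ 19.044, so the balance reaches zero during payment 20.

20 payments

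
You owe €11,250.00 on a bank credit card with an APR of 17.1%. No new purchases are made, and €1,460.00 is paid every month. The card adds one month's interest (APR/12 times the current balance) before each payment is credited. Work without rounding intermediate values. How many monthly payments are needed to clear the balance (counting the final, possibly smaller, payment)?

Monthly rate r = 17.1%/12 = 1.425% = 0.01425.
Recurrence: B ← B·(1+r) − €1,460.00.
Month 1: interest €160.31; balance after payment €9,950.31.
Month 2: interest €141.79; balance after payment €8,632.10.
Closed form: n = −ln(1 − rB₀/P)/ln(1+r) = −ln(0.8902)/ln(1.01425) ≈ 8.220, so the balance reaches zero during payment 9.

9 payments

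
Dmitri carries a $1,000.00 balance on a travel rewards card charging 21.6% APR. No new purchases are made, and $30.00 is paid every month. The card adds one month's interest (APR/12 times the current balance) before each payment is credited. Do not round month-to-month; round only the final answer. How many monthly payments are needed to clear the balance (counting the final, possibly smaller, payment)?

52 payments

Monthly rate r = 21.6%/12 = 1.8% = 0.018.
Recurrence: B ← B·(1+r) − $30.00.
Month 1: interest $18.00; balance after payment $988.00.
Month 2: interest $17.78; balance after payment $975.78.
Closed form: n = −ln(1 − rB₀/P)/ln(1+r) = −ln(0.4)/ln(1.018) ≈ 51.362, so the balance reaches zero during payment 52.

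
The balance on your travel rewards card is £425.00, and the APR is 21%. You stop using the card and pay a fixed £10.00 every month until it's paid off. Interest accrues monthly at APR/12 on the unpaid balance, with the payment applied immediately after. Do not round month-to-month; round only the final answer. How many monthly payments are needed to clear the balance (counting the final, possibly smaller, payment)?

Monthly rate r = 21%/12 = 1.75% = 0.0175.
Recurrence: B ← B·(1+r) − £10.00.
Month 1: interest £7.44; balance after payment £422.44.
Month 2: interest £7.39; balance after payment £419.83.
Closed form: n = −ln(1 − rB₀/P)/ln(1+r) = −ln(0.25625)/ln(1.0175) ≈ 78.485, so the balance reaches zero during payment 79.

79 payments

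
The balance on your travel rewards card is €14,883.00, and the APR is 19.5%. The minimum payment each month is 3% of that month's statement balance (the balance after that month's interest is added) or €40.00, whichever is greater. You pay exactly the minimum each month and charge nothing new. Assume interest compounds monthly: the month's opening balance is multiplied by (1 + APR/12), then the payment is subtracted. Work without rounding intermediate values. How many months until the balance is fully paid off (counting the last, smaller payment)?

Monthly rate r = 19.5%/12 = 1.625% = 0.01625.
While 3% of the post-interest balance exceeds €40.00, each month B ← (B·(1+r))·(1 − 0.03), i.e. B shrinks by the factor (1+r)·0.97 = 0.98576.
This holds for months 1–170. Entering month 171 the balance is €1,300.11; 3% of the post-interest balance is now below €40.00, so the flat €40.00 minimum applies from here.
From month 171 a fixed €40.00 at rate r clears €1,300.11 in 47 more payments. Total: 170 + 47 = 217 months.

217 months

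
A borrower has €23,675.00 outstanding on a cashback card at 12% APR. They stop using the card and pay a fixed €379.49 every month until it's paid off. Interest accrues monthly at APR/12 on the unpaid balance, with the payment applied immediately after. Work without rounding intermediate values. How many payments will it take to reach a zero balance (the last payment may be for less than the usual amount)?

Monthly rate r = 12%/12 = 1% = 0.01.
Recurrence: B ← B·(1+r) − €379.49.
Month 1: interest €236.75; balance after payment €23,532.26.
Month 2: interest €235.32; balance after payment €23,388.09.
Closed form: n = −ln(1 − rB₀/P)/ln(1+r) = −ln(0.37614)/ln(1.01) ≈ 98.268, so the balance reaches zero during payment 99.

99 months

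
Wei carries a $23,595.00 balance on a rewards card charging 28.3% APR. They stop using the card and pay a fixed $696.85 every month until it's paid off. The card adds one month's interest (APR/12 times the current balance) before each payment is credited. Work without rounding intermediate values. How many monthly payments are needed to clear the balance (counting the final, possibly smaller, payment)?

Monthly rate r = 28.3%/12 = 2.35833% = 0.0235833.
Recurrence: B ← B·(1+r) − $696.85.
Month 1: interest $556.45; balance after payment $23,454.60.
Month 2: interest $553.14; balance after payment $23,310.89.
Closed form: n = −ln(1 − rB₀/P)/ln(1+r) = −ln(0.20148)/ln(1.02358) ≈ 68.730, so the balance reaches zero during payment 69.

69 months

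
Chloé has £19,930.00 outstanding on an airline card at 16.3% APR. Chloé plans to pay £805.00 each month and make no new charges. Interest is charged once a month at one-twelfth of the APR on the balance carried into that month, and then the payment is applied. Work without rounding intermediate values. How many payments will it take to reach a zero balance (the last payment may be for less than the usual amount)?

Monthly rate r = 16.3%/12 = 1.35833% = 0.0135833.
Recurrence: B ← B·(1+r) − £805.00.
Month 1: interest £270.72; balance after payment £19,395.72.
Month 2: interest £263.46; balance after payment £18,854.17.
Closed form: n = −ln(1 − rB₀/P)/ln(1+r) = −ln(0.66371)/ln(1.01358) ≈ 30.382, so the balance reaches zero during payment 31.

31 months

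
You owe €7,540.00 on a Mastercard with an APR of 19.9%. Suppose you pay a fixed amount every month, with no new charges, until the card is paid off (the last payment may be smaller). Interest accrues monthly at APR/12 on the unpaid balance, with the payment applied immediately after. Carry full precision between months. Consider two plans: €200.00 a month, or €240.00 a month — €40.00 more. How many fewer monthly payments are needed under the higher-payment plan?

15 fewer payments

Monthly rate r = 19.9%/12 = 1.65833% = 0.0165833.
At €200.00/mo: n = ⌈−ln(1 − rB₀/P)/ln(1+r)⌉ = 60 payments (last €133.49); total interest = total paid − €7,540.00 = €4,393.49.
At €240.00/mo: 45 payments (last €180.69); total interest €3,200.69.
Payments saved = 60 − 45 = 15.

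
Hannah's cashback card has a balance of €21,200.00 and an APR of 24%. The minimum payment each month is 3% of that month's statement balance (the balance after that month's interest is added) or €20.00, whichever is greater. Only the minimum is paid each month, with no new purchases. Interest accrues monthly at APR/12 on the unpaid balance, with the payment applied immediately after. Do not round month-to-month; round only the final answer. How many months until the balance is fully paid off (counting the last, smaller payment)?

Monthly rate r = 24%/12 = 2% = 0.02.
While 3% of the post-interest balance exceeds €20.00, each month B ← (B·(1+r))·(1 − 0.03), i.e. B shrinks by the factor (1+r)·0.97 = 0.9894.
This holds for months 1–327. Entering month 328 the balance is €650.05; 3% of the post-interest balance is now below €20.00, so the flat €20.00 minimum applies from here.
From month 328 a fixed €20.00 at rate r clears €650.05 in 54 more payments. Total: 327 + 54 = 381 months.

381 months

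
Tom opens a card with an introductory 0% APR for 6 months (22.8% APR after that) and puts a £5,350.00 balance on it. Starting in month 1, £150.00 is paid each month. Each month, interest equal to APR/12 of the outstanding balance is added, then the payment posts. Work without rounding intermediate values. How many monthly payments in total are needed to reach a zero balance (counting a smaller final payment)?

Promo months 1–6 at r₀ = 0%/12 = 0; months 7+ at r₁ = 22.8%/12 = 0.019.
After month 6 (no interest yet): B = £5,350.00 − 6·£150.00 = £4,450.00.
Then at r₁ with £150.00/mo: n₂ = −ln(1 − r₁·B/P)/ln(1+r₁) ≈ 44.06 → 45 more payments.

51 payments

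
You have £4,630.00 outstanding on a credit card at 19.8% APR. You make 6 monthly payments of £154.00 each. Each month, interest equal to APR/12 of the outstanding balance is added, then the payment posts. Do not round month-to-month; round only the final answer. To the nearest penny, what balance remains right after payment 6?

Monthly rate r = 19.8%/12 = 1.65% = 0.0165.
Each month: B ← B·(1+r) − £154.00.
Month 1: interest £76.40; balance after payment £4,552.40.
Month 2: interest £75.11; balance after payment £4,473.51.
Month 3: interest £73.81; balance after payment £4,393.32.
Month 4: interest £72.49; balance after payment £4,311.81.
Month 5: interest £71.14; balance after payment £4,228.96.
Month 6: interest £69.78; balance after payment £4,144.73.

£4,144.73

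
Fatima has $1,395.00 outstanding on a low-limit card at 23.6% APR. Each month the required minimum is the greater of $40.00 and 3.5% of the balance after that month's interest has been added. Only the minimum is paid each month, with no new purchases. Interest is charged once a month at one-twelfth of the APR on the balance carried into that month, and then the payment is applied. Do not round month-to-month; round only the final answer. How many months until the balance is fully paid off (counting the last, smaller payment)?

Monthly rate r = 23.6%/12 = 1.96667% = 0.0196667.
While 3.5% of the post-interest balance exceeds $40.00, each month B ← (B·(1+r))·(1 − 0.035), i.e. B shrinks by the factor (1+r)·0.965 = 0.98398.
This holds for months 1–14. Entering month 15 the balance is $1,112.68; 3.5% of the post-interest balance is now below $40.00, so the flat $40.00 minimum applies from here.
From month 15 a fixed $40.00 at rate r clears $1,112.68 in 41 more payments. Total: 14 + 41 = 55 months.

55 months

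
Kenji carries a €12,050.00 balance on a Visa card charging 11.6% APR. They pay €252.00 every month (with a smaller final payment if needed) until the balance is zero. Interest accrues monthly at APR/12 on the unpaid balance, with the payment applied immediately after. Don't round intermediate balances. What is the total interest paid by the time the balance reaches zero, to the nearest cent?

Monthly rate r = 11.6%/12 = 0.966667% = 0.00966667.
Payoff takes n = ⌈−ln(1 − rB₀/P)/ln(1+r)⌉ = ⌈64.482⌉ = 65 payments; the last is €121.82.
Total paid = 64·€252.00 + €121.82 = €16,249.82.
Total interest = total paid − principal = €16,249.82 − €12,050.00 = €4,199.82.

€4,199.82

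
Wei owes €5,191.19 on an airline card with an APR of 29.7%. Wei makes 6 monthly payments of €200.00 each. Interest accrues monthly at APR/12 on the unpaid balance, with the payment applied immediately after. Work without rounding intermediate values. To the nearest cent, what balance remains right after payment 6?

€4,734.64

Monthly rate r = 29.7%/12 = 2.475% = 0.02475.
Each month: B ← B·(1+r) − €200.00.
Month 1: interest €128.48; balance after payment €5,119.67.
Month 2: interest €126.71; balance after payment €5,046.38.
Month 3: interest €124.90; balance after payment €4,971.28.
Month 4: interest €123.04; balance after payment €4,894.32.
Month 5: interest €121.13; balance after payment €4,815.46.
Month 6: interest €119.18; balance after payment €4,734.64.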